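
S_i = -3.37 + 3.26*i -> [-3.37, -0.11, 3.15, 6.41, 9.67]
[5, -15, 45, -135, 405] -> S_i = 5*-3^i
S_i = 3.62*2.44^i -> [3.62, 8.83, 21.55, 52.59, 128.31]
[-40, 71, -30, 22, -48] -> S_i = Random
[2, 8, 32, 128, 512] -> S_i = 2*4^i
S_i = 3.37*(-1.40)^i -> [3.37, -4.72, 6.61, -9.25, 12.95]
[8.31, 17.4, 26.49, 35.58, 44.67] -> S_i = 8.31 + 9.09*i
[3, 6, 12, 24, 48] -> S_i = 3*2^i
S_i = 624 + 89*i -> [624, 713, 802, 891, 980]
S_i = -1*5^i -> [-1, -5, -25, -125, -625]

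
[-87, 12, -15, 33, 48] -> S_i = Random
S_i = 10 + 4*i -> [10, 14, 18, 22, 26]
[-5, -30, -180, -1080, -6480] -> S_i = -5*6^i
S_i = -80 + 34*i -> [-80, -46, -12, 22, 56]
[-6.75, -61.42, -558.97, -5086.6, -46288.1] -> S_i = -6.75*9.10^i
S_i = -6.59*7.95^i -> [-6.59, -52.39, -416.5, -3311.21, -26324.12]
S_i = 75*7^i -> [75, 525, 3675, 25725, 180075]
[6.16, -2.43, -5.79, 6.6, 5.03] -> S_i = Random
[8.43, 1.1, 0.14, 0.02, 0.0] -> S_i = 8.43*0.13^i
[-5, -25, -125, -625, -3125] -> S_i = -5*5^i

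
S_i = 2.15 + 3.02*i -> [2.15, 5.17, 8.19, 11.21, 14.23]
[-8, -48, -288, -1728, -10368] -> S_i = -8*6^i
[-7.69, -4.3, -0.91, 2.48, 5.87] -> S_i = -7.69 + 3.39*i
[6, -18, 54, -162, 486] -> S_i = 6*-3^i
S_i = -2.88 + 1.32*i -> [-2.88, -1.56, -0.24, 1.08, 2.4]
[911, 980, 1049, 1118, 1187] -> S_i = 911 + 69*i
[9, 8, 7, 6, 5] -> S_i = 9 + -1*i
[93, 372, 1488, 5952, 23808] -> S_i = 93*4^i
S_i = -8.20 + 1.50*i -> [-8.2, -6.7, -5.2, -3.7, -2.2]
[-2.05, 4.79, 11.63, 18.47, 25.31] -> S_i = -2.05 + 6.84*i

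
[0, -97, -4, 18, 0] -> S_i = Random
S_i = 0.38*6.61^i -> [0.38, 2.51, 16.6, 109.75, 725.42]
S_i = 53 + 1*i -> [53, 54, 55, 56, 57]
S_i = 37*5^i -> [37, 185, 925, 4625, 23125]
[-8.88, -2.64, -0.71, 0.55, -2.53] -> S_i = Random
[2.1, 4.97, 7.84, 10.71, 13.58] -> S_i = 2.10 + 2.87*i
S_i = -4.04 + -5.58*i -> [-4.04, -9.62, -15.2, -20.78, -26.36]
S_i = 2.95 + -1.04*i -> [2.95, 1.91, 0.87, -0.17, -1.21]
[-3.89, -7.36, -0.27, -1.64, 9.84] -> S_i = Random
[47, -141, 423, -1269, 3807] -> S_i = 47*-3^i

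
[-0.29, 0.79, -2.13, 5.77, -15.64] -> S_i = -0.29*(-2.71)^i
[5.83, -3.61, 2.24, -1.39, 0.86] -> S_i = 5.83*(-0.62)^i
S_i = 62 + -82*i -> [62, -20, -102, -184, -266]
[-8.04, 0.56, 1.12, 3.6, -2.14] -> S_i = Random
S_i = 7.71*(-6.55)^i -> [7.71, -50.5, 330.78, -2166.6, 14191.21]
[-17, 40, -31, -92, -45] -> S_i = Random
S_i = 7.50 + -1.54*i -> [7.5, 5.96, 4.42, 2.88, 1.34]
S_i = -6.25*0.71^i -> [-6.25, -4.44, -3.15, -2.24, -1.59]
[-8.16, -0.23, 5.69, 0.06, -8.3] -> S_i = Random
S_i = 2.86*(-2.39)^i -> [2.86, -6.84, 16.34, -39.04, 93.32]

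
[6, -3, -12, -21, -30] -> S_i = 6 + -9*i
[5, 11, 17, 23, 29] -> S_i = 5 + 6*i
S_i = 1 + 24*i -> [1, 25, 49, 73, 97]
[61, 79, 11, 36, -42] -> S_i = Random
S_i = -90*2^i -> [-90, -180, -360, -720, -1440]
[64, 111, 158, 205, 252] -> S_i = 64 + 47*i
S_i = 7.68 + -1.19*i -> [7.68, 6.49, 5.3, 4.11, 2.92]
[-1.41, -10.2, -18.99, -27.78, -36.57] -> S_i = -1.41 + -8.79*i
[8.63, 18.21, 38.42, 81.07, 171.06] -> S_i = 8.63*2.11^i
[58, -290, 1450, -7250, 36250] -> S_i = 58*-5^i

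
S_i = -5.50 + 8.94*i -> [-5.5, 3.44, 12.38, 21.32, 30.26]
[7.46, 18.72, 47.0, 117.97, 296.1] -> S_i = 7.46*2.51^i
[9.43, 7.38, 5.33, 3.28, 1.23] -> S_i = 9.43 + -2.05*i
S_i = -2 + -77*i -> [-2, -79, -156, -233, -310]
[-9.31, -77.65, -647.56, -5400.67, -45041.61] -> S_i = -9.31*8.34^i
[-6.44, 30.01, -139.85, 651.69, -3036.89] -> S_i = -6.44*(-4.66)^i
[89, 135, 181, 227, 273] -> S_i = 89 + 46*i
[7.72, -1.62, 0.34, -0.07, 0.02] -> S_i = 7.72*(-0.21)^i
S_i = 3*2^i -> [3, 6, 12, 24, 48]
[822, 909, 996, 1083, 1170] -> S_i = 822 + 87*i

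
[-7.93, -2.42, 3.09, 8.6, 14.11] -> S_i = -7.93 + 5.51*i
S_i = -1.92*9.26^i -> [-1.92, -17.78, -164.64, -1524.52, -14117.09]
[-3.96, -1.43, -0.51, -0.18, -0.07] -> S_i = -3.96*0.36^i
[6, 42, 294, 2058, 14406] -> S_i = 6*7^i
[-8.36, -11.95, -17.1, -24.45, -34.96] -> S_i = -8.36*1.43^i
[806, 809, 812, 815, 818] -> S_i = 806 + 3*i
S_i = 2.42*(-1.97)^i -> [2.42, -4.77, 9.39, -18.5, 36.45]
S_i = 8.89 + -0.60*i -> [8.89, 8.29, 7.69, 7.09, 6.49]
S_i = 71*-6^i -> [71, -426, 2556, -15336, 92016]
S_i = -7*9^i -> [-7, -63, -567, -5103, -45927]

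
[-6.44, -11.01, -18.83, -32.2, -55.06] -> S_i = -6.44*1.71^i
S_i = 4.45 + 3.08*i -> [4.45, 7.53, 10.61, 13.69, 16.77]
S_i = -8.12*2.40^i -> [-8.12, -19.49, -46.77, -112.25, -269.4]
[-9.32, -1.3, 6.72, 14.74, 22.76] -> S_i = -9.32 + 8.02*i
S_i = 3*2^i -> [3, 6, 12, 24, 48]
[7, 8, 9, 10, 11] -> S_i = 7 + 1*i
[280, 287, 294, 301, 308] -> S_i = 280 + 7*i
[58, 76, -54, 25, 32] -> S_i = Random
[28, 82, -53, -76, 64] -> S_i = Random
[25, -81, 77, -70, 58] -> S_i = Random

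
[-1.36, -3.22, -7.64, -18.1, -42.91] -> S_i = -1.36*2.37^i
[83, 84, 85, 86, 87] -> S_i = 83 + 1*i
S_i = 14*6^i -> [14, 84, 504, 3024, 18144]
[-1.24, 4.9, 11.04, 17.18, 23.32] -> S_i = -1.24 + 6.14*i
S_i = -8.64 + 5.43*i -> [-8.64, -3.21, 2.22, 7.65, 13.08]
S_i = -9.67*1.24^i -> [-9.67, -11.99, -14.87, -18.44, -22.86]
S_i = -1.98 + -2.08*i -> [-1.98, -4.06, -6.14, -8.22, -10.3]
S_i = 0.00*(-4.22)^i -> [0.0, -0.0, 0.0, -0.0, 0.0]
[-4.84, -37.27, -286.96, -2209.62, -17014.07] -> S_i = -4.84*7.70^i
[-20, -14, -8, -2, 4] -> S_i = -20 + 6*i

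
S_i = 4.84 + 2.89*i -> [4.84, 7.73, 10.62, 13.51, 16.4]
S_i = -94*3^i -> [-94, -282, -846, -2538, -7614]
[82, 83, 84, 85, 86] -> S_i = 82 + 1*i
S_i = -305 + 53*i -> [-305, -252, -199, -146, -93]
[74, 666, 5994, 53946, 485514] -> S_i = 74*9^i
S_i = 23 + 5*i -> [23, 28, 33, 38, 43]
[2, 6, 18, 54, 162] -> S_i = 2*3^i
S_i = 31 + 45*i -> [31, 76, 121, 166, 211]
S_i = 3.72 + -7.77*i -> [3.72, -4.05, -11.82, -19.59, -27.36]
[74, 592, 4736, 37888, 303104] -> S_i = 74*8^i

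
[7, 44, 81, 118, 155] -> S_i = 7 + 37*i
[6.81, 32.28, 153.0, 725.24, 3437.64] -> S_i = 6.81*4.74^i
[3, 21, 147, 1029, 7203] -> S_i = 3*7^i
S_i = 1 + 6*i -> [1, 7, 13, 19, 25]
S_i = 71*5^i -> [71, 355, 1775, 8875, 44375]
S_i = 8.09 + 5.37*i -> [8.09, 13.46, 18.83, 24.2, 29.57]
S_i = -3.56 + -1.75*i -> [-3.56, -5.31, -7.06, -8.81, -10.56]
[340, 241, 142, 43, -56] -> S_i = 340 + -99*i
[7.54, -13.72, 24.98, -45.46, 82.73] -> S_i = 7.54*(-1.82)^i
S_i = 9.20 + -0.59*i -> [9.2, 8.61, 8.02, 7.43, 6.84]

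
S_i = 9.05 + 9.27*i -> [9.05, 18.32, 27.59, 36.86, 46.13]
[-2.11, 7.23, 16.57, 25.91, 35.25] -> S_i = -2.11 + 9.34*i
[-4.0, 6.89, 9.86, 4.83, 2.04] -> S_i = Random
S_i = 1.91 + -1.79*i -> [1.91, 0.12, -1.67, -3.46, -5.25]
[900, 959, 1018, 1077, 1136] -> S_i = 900 + 59*i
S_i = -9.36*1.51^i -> [-9.36, -14.13, -21.34, -32.23, -48.66]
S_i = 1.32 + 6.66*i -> [1.32, 7.98, 14.64, 21.3, 27.96]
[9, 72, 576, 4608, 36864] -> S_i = 9*8^i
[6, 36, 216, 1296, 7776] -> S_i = 6*6^i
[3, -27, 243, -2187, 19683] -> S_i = 3*-9^i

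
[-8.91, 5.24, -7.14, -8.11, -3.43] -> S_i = Random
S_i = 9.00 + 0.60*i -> [9.0, 9.6, 10.2, 10.8, 11.4]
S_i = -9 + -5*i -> [-9, -14, -19, -24, -29]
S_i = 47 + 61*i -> [47, 108, 169, 230, 291]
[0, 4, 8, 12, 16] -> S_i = 0 + 4*i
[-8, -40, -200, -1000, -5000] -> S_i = -8*5^i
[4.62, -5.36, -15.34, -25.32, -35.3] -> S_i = 4.62 + -9.98*i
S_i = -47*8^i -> [-47, -376, -3008, -24064, -192512]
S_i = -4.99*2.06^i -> [-4.99, -10.28, -21.18, -43.62, -89.86]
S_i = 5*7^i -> [5, 35, 245, 1715, 12005]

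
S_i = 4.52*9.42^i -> [4.52, 42.58, 401.09, 3778.25, 35591.15]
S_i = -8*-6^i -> [-8, 48, -288, 1728, -10368]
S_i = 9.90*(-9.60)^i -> [9.9, -95.04, 912.38, -8758.89, 84085.31]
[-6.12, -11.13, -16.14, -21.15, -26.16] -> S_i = -6.12 + -5.01*i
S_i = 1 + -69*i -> [1, -68, -137, -206, -275]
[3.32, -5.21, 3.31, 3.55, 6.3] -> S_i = Random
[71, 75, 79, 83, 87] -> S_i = 71 + 4*i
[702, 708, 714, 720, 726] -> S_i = 702 + 6*i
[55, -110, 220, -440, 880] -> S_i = 55*-2^i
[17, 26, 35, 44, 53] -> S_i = 17 + 9*i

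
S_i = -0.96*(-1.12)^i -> [-0.96, 1.08, -1.2, 1.35, -1.51]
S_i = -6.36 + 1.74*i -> [-6.36, -4.62, -2.88, -1.14, 0.6]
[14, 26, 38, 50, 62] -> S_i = 14 + 12*i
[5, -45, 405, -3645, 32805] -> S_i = 5*-9^i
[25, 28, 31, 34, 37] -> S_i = 25 + 3*i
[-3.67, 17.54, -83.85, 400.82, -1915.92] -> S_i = -3.67*(-4.78)^i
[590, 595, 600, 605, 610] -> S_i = 590 + 5*i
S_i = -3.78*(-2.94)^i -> [-3.78, 11.11, -32.67, 96.06, -282.41]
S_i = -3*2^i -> [-3, -6, -12, -24, -48]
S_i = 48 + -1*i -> [48, 47, 46, 45, 44]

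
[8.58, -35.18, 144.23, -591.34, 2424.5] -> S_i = 8.58*(-4.10)^i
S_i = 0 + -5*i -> [0, -5, -10, -15, -20]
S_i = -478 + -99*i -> [-478, -577, -676, -775, -874]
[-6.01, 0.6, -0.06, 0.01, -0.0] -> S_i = -6.01*(-0.10)^i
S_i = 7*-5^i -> [7, -35, 175, -875, 4375]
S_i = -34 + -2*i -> [-34, -36, -38, -40, -42]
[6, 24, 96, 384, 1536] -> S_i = 6*4^i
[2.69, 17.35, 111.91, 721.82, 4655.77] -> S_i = 2.69*6.45^i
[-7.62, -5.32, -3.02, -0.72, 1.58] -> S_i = -7.62 + 2.30*i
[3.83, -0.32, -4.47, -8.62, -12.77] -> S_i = 3.83 + -4.15*i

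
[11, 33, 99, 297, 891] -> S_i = 11*3^i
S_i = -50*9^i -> [-50, -450, -4050, -36450, -328050]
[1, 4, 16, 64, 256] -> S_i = 1*4^i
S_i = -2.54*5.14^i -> [-2.54, -13.06, -67.11, -344.92, -1772.91]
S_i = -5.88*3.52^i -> [-5.88, -20.7, -72.86, -256.45, -902.71]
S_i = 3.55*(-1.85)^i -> [3.55, -6.57, 12.15, -22.48, 41.58]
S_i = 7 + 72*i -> [7, 79, 151, 223, 295]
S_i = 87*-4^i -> [87, -348, 1392, -5568, 22272]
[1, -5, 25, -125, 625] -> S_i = 1*-5^i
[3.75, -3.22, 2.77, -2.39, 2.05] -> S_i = 3.75*(-0.86)^i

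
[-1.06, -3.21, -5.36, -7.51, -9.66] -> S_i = -1.06 + -2.15*i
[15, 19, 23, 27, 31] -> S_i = 15 + 4*i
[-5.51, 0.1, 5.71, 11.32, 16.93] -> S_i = -5.51 + 5.61*i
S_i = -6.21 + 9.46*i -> [-6.21, 3.25, 12.71, 22.17, 31.63]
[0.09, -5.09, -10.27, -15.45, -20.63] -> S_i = 0.09 + -5.18*i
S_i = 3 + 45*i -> [3, 48, 93, 138, 183]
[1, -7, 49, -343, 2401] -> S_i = 1*-7^i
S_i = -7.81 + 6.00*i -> [-7.81, -1.81, 4.19, 10.19, 16.19]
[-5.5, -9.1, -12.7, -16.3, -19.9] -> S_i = -5.50 + -3.60*i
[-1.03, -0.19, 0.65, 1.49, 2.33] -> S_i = -1.03 + 0.84*i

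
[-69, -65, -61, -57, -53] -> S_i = -69 + 4*i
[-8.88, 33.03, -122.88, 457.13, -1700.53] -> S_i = -8.88*(-3.72)^i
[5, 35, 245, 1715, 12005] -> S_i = 5*7^i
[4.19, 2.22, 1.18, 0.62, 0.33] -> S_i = 4.19*0.53^i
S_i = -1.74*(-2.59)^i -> [-1.74, 4.51, -11.67, 30.23, -78.3]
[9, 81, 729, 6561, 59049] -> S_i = 9*9^i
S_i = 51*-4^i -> [51, -204, 816, -3264, 13056]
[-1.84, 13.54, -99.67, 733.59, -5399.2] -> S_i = -1.84*(-7.36)^i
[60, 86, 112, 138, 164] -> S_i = 60 + 26*i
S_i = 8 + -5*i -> [8, 3, -2, -7, -12]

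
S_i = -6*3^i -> [-6, -18, -54, -162, -486]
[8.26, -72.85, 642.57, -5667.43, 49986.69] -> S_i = 8.26*(-8.82)^i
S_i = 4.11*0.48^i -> [4.11, 1.97, 0.95, 0.45, 0.22]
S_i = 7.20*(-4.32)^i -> [7.2, -31.1, 134.37, -580.48, 2507.65]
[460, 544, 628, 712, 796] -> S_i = 460 + 84*i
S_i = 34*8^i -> [34, 272, 2176, 17408, 139264]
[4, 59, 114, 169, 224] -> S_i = 4 + 55*i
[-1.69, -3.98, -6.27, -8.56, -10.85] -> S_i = -1.69 + -2.29*i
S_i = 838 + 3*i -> [838, 841, 844, 847, 850]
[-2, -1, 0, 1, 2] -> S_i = -2 + 1*i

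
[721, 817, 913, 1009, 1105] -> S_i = 721 + 96*i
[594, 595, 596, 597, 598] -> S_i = 594 + 1*i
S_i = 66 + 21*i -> [66, 87, 108, 129, 150]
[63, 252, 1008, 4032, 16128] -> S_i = 63*4^i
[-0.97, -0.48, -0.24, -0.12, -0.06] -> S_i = -0.97*0.50^i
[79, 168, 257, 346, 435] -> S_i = 79 + 89*i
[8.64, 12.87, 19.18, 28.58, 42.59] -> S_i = 8.64*1.49^i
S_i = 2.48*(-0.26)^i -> [2.48, -0.64, 0.17, -0.04, 0.01]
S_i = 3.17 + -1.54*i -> [3.17, 1.63, 0.09, -1.45, -2.99]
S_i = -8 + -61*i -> [-8, -69, -130, -191, -252]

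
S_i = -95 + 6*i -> [-95, -89, -83, -77, -71]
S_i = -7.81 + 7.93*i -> [-7.81, 0.12, 8.05, 15.98, 23.91]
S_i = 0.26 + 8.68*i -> [0.26, 8.94, 17.62, 26.3, 34.98]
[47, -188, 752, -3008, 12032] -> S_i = 47*-4^i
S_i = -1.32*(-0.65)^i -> [-1.32, 0.86, -0.56, 0.36, -0.24]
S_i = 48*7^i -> [48, 336, 2352, 16464, 115248]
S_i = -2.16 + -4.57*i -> [-2.16, -6.73, -11.3, -15.87, -20.44]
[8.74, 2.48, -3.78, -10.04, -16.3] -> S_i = 8.74 + -6.26*i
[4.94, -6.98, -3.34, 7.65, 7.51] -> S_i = Random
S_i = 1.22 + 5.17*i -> [1.22, 6.39, 11.56, 16.73, 21.9]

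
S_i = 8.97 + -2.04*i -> [8.97, 6.93, 4.89, 2.85, 0.81]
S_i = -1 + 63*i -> [-1, 62, 125, 188, 251]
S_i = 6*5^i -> [6, 30, 150, 750, 3750]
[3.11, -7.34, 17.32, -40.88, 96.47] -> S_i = 3.11*(-2.36)^i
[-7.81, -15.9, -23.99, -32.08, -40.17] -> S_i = -7.81 + -8.09*i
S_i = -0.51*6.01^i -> [-0.51, -3.07, -18.42, -110.71, -665.38]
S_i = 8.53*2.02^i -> [8.53, 17.23, 34.81, 70.31, 142.02]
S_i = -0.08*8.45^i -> [-0.08, -0.68, -5.71, -48.27, -407.87]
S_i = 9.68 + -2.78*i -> [9.68, 6.9, 4.12, 1.34, -1.44]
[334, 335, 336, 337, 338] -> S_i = 334 + 1*i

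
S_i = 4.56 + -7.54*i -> [4.56, -2.98, -10.52, -18.06, -25.6]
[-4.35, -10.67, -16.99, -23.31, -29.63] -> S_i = -4.35 + -6.32*i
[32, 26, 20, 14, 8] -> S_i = 32 + -6*i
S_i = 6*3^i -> [6, 18, 54, 162, 486]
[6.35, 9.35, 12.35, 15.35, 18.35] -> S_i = 6.35 + 3.00*i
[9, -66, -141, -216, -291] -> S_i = 9 + -75*i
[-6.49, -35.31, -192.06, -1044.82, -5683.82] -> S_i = -6.49*5.44^i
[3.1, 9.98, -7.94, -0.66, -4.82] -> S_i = Random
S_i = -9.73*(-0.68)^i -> [-9.73, 6.62, -4.5, 3.06, -2.08]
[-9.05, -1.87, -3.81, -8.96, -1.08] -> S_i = Random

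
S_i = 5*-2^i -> [5, -10, 20, -40, 80]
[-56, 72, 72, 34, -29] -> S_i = Random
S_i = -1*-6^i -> [-1, 6, -36, 216, -1296]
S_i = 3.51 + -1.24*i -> [3.51, 2.27, 1.03, -0.21, -1.45]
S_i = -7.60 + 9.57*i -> [-7.6, 1.97, 11.54, 21.11, 30.68]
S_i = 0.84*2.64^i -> [0.84, 2.22, 5.85, 15.46, 40.8]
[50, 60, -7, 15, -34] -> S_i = Random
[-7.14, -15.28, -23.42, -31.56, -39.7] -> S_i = -7.14 + -8.14*i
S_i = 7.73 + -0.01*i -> [7.73, 7.72, 7.71, 7.7, 7.69]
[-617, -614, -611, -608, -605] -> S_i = -617 + 3*i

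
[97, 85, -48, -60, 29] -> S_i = Random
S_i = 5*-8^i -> [5, -40, 320, -2560, 20480]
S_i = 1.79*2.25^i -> [1.79, 4.03, 9.06, 20.39, 45.88]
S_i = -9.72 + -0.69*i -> [-9.72, -10.41, -11.1, -11.79, -12.48]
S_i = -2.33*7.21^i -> [-2.33, -16.8, -121.12, -873.3, -6296.47]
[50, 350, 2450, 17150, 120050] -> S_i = 50*7^i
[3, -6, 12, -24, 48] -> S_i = 3*-2^i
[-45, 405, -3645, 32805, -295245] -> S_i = -45*-9^i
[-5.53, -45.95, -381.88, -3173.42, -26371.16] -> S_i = -5.53*8.31^i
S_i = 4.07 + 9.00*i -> [4.07, 13.07, 22.07, 31.07, 40.07]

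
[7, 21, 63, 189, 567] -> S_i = 7*3^i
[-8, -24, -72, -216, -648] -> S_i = -8*3^i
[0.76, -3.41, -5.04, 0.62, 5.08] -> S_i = Random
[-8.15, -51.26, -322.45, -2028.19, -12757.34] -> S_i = -8.15*6.29^i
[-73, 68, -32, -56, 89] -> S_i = Random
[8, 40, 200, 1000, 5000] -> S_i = 8*5^i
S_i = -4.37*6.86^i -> [-4.37, -29.98, -205.65, -1410.76, -9677.83]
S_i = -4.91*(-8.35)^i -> [-4.91, 41.0, -342.34, 2858.52, -23868.62]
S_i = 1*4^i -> [1, 4, 16, 64, 256]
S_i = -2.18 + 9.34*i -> [-2.18, 7.16, 16.5, 25.84, 35.18]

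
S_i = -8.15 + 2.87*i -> [-8.15, -5.28, -2.41, 0.46, 3.33]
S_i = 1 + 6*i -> [1, 7, 13, 19, 25]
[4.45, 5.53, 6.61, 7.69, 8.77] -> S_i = 4.45 + 1.08*i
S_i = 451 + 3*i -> [451, 454, 457, 460, 463]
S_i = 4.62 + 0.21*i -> [4.62, 4.83, 5.04, 5.25, 5.46]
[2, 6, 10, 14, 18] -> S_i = 2 + 4*i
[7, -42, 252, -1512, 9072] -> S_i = 7*-6^i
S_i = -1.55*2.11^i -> [-1.55, -3.27, -6.9, -14.56, -30.72]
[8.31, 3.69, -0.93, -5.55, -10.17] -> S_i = 8.31 + -4.62*i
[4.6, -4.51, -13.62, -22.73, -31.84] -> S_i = 4.60 + -9.11*i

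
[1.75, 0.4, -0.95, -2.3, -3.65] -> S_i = 1.75 + -1.35*i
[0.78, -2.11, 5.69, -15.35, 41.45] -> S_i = 0.78*(-2.70)^i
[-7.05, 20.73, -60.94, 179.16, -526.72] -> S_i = -7.05*(-2.94)^i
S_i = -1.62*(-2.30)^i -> [-1.62, 3.73, -8.57, 19.71, -45.33]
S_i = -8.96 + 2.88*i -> [-8.96, -6.08, -3.2, -0.32, 2.56]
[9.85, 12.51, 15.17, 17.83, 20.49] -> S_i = 9.85 + 2.66*i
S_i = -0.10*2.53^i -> [-0.1, -0.25, -0.64, -1.62, -4.1]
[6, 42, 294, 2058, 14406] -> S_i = 6*7^i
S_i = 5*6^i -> [5, 30, 180, 1080, 6480]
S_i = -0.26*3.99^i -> [-0.26, -1.04, -4.14, -16.52, -65.9]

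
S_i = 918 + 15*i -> [918, 933, 948, 963, 978]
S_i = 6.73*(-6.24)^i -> [6.73, -42.0, 262.05, -1635.19, 10203.6]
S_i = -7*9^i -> [-7, -63, -567, -5103, -45927]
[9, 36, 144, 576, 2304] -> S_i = 9*4^i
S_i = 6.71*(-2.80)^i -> [6.71, -18.79, 52.61, -147.3, 412.43]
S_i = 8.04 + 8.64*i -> [8.04, 16.68, 25.32, 33.96, 42.6]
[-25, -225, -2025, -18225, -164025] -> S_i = -25*9^i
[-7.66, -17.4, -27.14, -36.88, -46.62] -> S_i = -7.66 + -9.74*i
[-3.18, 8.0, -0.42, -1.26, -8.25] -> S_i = Random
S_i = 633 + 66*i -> [633, 699, 765, 831, 897]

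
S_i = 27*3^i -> [27, 81, 243, 729, 2187]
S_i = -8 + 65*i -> [-8, 57, 122, 187, 252]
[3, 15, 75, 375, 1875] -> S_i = 3*5^i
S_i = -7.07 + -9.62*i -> [-7.07, -16.69, -26.31, -35.93, -45.55]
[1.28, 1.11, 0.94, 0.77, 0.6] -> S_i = 1.28 + -0.17*i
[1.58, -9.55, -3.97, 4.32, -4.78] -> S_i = Random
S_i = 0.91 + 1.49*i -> [0.91, 2.4, 3.89, 5.38, 6.87]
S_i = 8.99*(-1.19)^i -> [8.99, -10.7, 12.73, -15.15, 18.03]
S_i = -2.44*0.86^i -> [-2.44, -2.1, -1.8, -1.55, -1.33]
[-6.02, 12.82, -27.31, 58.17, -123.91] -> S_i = -6.02*(-2.13)^i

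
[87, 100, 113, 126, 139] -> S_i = 87 + 13*i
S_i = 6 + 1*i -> [6, 7, 8, 9, 10]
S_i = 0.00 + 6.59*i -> [0.0, 6.59, 13.18, 19.77, 26.36]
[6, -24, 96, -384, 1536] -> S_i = 6*-4^i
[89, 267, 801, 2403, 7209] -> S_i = 89*3^i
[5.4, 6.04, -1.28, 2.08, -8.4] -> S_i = Random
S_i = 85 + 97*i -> [85, 182, 279, 376, 473]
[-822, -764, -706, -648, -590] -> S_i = -822 + 58*i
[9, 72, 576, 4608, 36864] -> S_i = 9*8^i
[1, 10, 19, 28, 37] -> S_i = 1 + 9*i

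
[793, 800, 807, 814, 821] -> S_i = 793 + 7*i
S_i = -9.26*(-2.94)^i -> [-9.26, 27.22, -80.04, 235.32, -691.83]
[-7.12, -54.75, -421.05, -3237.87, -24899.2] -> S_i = -7.12*7.69^i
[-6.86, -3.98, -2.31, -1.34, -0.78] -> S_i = -6.86*0.58^i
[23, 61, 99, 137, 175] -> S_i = 23 + 38*i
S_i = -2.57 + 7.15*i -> [-2.57, 4.58, 11.73, 18.88, 26.03]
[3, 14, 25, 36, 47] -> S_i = 3 + 11*i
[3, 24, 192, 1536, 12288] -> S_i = 3*8^i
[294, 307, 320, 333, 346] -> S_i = 294 + 13*i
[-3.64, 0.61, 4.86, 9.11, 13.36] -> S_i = -3.64 + 4.25*i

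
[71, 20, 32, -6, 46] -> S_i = Random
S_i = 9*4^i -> [9, 36, 144, 576, 2304]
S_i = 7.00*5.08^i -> [7.0, 35.56, 180.64, 917.68, 4661.79]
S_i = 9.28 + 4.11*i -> [9.28, 13.39, 17.5, 21.61, 25.72]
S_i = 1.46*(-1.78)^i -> [1.46, -2.6, 4.63, -8.23, 14.66]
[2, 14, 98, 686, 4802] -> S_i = 2*7^i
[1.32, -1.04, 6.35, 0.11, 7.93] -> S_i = Random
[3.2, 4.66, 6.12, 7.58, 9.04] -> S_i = 3.20 + 1.46*i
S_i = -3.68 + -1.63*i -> [-3.68, -5.31, -6.94, -8.57, -10.2]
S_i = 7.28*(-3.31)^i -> [7.28, -24.1, 79.76, -264.01, 873.86]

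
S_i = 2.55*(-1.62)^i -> [2.55, -4.13, 6.69, -10.84, 17.56]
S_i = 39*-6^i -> [39, -234, 1404, -8424, 50544]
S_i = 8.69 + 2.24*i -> [8.69, 10.93, 13.17, 15.41, 17.65]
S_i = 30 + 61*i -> [30, 91, 152, 213, 274]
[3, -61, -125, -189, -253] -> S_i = 3 + -64*i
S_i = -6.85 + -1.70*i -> [-6.85, -8.55, -10.25, -11.95, -13.65]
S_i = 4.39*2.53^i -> [4.39, 11.11, 28.1, 71.09, 179.86]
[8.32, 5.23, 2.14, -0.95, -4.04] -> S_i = 8.32 + -3.09*i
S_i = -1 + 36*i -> [-1, 35, 71, 107, 143]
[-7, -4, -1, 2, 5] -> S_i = -7 + 3*i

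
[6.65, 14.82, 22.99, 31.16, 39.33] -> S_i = 6.65 + 8.17*i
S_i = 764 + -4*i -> [764, 760, 756, 752, 748]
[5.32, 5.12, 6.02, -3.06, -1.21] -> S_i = Random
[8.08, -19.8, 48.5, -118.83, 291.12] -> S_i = 8.08*(-2.45)^i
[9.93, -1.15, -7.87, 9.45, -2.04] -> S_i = Random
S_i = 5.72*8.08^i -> [5.72, 46.22, 373.44, 3017.38, 24380.44]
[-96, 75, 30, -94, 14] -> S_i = Random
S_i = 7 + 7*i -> [7, 14, 21, 28, 35]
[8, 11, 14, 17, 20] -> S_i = 8 + 3*i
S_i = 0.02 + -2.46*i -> [0.02, -2.44, -4.9, -7.36, -9.82]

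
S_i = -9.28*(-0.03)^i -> [-9.28, 0.28, -0.01, 0.0, -0.0]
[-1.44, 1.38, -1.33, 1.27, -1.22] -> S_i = -1.44*(-0.96)^i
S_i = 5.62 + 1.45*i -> [5.62, 7.07, 8.52, 9.97, 11.42]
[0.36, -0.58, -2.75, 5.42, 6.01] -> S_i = Random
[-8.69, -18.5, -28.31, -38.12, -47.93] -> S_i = -8.69 + -9.81*i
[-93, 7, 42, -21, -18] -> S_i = Random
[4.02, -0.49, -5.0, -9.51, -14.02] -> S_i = 4.02 + -4.51*i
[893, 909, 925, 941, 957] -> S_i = 893 + 16*i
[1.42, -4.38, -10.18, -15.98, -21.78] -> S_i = 1.42 + -5.80*i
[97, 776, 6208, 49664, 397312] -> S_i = 97*8^i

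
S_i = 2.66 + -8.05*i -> [2.66, -5.39, -13.44, -21.49, -29.54]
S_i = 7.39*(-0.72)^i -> [7.39, -5.32, 3.83, -2.76, 1.99]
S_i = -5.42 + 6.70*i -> [-5.42, 1.28, 7.98, 14.68, 21.38]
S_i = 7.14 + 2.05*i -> [7.14, 9.19, 11.24, 13.29, 15.34]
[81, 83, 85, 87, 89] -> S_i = 81 + 2*i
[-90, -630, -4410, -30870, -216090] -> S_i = -90*7^i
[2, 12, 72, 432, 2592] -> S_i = 2*6^i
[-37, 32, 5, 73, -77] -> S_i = Random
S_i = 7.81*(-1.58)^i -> [7.81, -12.34, 19.5, -30.81, 48.67]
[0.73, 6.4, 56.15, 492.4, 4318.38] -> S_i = 0.73*8.77^i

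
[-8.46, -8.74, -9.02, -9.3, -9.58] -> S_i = -8.46 + -0.28*i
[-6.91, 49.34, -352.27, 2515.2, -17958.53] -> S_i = -6.91*(-7.14)^i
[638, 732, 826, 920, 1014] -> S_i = 638 + 94*i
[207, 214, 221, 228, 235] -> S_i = 207 + 7*i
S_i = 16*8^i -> [16, 128, 1024, 8192, 65536]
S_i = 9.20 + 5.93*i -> [9.2, 15.13, 21.06, 26.99, 32.92]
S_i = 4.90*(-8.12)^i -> [4.9, -39.79, 323.08, -2623.4, 21301.99]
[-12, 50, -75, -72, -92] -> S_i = Random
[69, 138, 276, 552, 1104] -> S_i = 69*2^i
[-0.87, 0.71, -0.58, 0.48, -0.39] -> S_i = -0.87*(-0.82)^i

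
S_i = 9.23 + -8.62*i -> [9.23, 0.61, -8.01, -16.63, -25.25]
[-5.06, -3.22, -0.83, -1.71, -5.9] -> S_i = Random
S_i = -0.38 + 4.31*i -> [-0.38, 3.93, 8.24, 12.55, 16.86]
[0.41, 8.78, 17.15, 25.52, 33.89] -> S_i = 0.41 + 8.37*i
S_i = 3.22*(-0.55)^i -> [3.22, -1.77, 0.97, -0.54, 0.29]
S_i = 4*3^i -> [4, 12, 36, 108, 324]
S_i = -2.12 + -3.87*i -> [-2.12, -5.99, -9.86, -13.73, -17.6]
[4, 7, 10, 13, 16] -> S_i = 4 + 3*i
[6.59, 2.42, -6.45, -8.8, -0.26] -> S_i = Random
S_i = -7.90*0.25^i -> [-7.9, -1.98, -0.49, -0.12, -0.03]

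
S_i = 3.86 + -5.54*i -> [3.86, -1.68, -7.22, -12.76, -18.3]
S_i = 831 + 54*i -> [831, 885, 939, 993, 1047]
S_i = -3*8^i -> [-3, -24, -192, -1536, -12288]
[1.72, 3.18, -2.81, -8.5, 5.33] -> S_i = Random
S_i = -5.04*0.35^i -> [-5.04, -1.76, -0.62, -0.22, -0.08]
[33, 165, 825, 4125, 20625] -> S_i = 33*5^i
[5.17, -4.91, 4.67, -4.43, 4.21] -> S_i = 5.17*(-0.95)^i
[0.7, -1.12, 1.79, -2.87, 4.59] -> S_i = 0.70*(-1.60)^i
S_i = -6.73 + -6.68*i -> [-6.73, -13.41, -20.09, -26.77, -33.45]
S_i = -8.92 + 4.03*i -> [-8.92, -4.89, -0.86, 3.17, 7.2]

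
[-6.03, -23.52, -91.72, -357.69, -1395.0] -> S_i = -6.03*3.90^i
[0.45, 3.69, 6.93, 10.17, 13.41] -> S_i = 0.45 + 3.24*i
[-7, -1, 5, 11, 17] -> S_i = -7 + 6*i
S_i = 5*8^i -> [5, 40, 320, 2560, 20480]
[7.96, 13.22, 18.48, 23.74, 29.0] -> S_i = 7.96 + 5.26*i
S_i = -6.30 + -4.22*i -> [-6.3, -10.52, -14.74, -18.96, -23.18]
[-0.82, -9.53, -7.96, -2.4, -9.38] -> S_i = Random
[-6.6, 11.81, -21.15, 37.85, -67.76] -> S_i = -6.60*(-1.79)^i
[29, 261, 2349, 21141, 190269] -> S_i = 29*9^i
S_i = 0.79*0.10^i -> [0.79, 0.08, 0.01, 0.0, 0.0]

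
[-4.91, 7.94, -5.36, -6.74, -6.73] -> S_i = Random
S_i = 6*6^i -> [6, 36, 216, 1296, 7776]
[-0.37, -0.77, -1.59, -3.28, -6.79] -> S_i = -0.37*2.07^i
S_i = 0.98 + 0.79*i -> [0.98, 1.77, 2.56, 3.35, 4.14]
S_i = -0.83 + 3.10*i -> [-0.83, 2.27, 5.37, 8.47, 11.57]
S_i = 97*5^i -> [97, 485, 2425, 12125, 60625]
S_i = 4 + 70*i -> [4, 74, 144, 214, 284]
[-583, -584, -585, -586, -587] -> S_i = -583 + -1*i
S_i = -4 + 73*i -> [-4, 69, 142, 215, 288]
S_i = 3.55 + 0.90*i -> [3.55, 4.45, 5.35, 6.25, 7.15]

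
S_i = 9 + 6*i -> [9, 15, 21, 27, 33]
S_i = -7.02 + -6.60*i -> [-7.02, -13.62, -20.22, -26.82, -33.42]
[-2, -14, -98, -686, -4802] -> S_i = -2*7^i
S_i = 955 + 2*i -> [955, 957, 959, 961, 963]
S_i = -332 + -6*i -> [-332, -338, -344, -350, -356]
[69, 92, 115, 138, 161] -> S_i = 69 + 23*i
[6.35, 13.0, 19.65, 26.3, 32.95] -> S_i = 6.35 + 6.65*i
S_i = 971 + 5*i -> [971, 976, 981, 986, 991]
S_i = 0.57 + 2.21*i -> [0.57, 2.78, 4.99, 7.2, 9.41]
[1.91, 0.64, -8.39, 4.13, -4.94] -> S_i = Random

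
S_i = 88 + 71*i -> [88, 159, 230, 301, 372]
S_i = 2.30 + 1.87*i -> [2.3, 4.17, 6.04, 7.91, 9.78]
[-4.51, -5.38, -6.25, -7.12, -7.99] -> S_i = -4.51 + -0.87*i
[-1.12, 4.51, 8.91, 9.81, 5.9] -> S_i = Random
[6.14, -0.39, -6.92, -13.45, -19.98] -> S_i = 6.14 + -6.53*i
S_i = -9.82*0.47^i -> [-9.82, -4.62, -2.17, -1.02, -0.48]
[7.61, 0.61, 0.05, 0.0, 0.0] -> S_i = 7.61*0.08^i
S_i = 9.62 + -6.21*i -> [9.62, 3.41, -2.8, -9.01, -15.22]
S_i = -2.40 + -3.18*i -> [-2.4, -5.58, -8.76, -11.94, -15.12]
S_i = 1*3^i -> [1, 3, 9, 27, 81]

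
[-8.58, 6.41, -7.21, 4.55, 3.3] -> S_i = Random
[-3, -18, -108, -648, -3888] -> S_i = -3*6^i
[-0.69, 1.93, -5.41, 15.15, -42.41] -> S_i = -0.69*(-2.80)^i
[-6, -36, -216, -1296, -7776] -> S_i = -6*6^i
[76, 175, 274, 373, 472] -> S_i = 76 + 99*i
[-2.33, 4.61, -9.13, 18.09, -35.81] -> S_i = -2.33*(-1.98)^i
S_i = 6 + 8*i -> [6, 14, 22, 30, 38]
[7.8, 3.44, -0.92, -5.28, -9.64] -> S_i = 7.80 + -4.36*i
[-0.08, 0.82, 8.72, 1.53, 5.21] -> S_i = Random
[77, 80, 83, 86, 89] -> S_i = 77 + 3*i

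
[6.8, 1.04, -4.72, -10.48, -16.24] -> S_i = 6.80 + -5.76*i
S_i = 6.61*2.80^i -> [6.61, 18.51, 51.82, 145.1, 406.29]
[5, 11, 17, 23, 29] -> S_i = 5 + 6*i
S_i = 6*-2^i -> [6, -12, 24, -48, 96]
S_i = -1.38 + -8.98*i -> [-1.38, -10.36, -19.34, -28.32, -37.3]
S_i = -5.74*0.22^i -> [-5.74, -1.26, -0.28, -0.06, -0.01]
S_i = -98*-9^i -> [-98, 882, -7938, 71442, -642978]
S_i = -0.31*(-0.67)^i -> [-0.31, 0.21, -0.14, 0.09, -0.06]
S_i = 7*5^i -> [7, 35, 175, 875, 4375]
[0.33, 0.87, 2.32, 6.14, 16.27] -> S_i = 0.33*2.65^i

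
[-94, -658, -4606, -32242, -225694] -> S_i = -94*7^i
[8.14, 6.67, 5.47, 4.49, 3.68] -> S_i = 8.14*0.82^i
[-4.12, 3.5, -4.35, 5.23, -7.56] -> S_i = Random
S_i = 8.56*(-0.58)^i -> [8.56, -4.96, 2.88, -1.67, 0.97]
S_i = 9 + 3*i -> [9, 12, 15, 18, 21]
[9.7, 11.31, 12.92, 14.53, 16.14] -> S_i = 9.70 + 1.61*i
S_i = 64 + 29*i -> [64, 93, 122, 151, 180]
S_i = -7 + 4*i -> [-7, -3, 1, 5, 9]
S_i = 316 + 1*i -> [316, 317, 318, 319, 320]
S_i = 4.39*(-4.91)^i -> [4.39, -21.55, 105.83, -519.65, 2551.47]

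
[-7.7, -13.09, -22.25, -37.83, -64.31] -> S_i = -7.70*1.70^i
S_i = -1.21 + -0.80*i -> [-1.21, -2.01, -2.81, -3.61, -4.41]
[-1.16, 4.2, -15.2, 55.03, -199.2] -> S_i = -1.16*(-3.62)^i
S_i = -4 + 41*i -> [-4, 37, 78, 119, 160]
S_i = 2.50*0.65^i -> [2.5, 1.62, 1.06, 0.69, 0.45]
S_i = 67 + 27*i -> [67, 94, 121, 148, 175]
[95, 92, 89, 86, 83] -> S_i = 95 + -3*i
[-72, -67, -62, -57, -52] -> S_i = -72 + 5*i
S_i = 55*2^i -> [55, 110, 220, 440, 880]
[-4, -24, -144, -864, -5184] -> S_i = -4*6^i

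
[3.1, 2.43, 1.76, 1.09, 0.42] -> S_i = 3.10 + -0.67*i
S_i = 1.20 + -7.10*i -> [1.2, -5.9, -13.0, -20.1, -27.2]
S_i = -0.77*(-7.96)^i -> [-0.77, 6.13, -48.79, 388.36, -3091.31]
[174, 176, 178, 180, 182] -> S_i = 174 + 2*i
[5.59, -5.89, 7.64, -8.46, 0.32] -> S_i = Random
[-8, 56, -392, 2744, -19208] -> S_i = -8*-7^i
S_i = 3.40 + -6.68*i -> [3.4, -3.28, -9.96, -16.64, -23.32]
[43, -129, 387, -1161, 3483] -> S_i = 43*-3^i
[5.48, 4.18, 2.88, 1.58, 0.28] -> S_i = 5.48 + -1.30*i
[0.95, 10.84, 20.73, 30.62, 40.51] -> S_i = 0.95 + 9.89*i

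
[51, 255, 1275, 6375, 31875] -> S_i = 51*5^i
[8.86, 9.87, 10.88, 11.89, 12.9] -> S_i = 8.86 + 1.01*i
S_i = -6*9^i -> [-6, -54, -486, -4374, -39366]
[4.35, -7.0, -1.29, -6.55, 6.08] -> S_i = Random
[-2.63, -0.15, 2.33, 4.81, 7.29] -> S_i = -2.63 + 2.48*i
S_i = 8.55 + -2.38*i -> [8.55, 6.17, 3.79, 1.41, -0.97]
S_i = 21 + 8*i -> [21, 29, 37, 45, 53]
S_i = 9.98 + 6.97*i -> [9.98, 16.95, 23.92, 30.89, 37.86]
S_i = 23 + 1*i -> [23, 24, 25, 26, 27]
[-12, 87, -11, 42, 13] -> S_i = Random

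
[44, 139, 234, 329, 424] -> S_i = 44 + 95*i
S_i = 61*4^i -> [61, 244, 976, 3904, 15616]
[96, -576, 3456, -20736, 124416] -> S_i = 96*-6^i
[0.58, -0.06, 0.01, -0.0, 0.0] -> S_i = 0.58*(-0.11)^i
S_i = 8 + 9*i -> [8, 17, 26, 35, 44]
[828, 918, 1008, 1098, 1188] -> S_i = 828 + 90*i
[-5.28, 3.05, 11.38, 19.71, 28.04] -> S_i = -5.28 + 8.33*i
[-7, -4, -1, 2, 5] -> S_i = -7 + 3*i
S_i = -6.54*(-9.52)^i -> [-6.54, 62.26, -592.72, 5642.72, -53718.71]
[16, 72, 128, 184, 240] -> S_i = 16 + 56*i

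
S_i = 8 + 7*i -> [8, 15, 22, 29, 36]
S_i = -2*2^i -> [-2, -4, -8, -16, -32]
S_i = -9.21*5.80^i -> [-9.21, -53.42, -309.82, -1796.98, -10422.49]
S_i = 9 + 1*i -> [9, 10, 11, 12, 13]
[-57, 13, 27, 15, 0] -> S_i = Random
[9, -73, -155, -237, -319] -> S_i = 9 + -82*i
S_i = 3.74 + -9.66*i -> [3.74, -5.92, -15.58, -25.24, -34.9]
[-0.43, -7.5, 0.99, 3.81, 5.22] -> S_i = Random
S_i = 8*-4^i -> [8, -32, 128, -512, 2048]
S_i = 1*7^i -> [1, 7, 49, 343, 2401]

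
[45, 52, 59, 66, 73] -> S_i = 45 + 7*i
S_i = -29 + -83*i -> [-29, -112, -195, -278, -361]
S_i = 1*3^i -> [1, 3, 9, 27, 81]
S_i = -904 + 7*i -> [-904, -897, -890, -883, -876]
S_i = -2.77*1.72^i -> [-2.77, -4.76, -8.19, -14.1, -24.24]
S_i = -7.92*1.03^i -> [-7.92, -8.16, -8.4, -8.65, -8.91]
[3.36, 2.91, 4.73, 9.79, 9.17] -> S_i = Random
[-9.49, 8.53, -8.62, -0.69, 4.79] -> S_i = Random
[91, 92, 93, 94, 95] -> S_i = 91 + 1*i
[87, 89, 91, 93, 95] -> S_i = 87 + 2*i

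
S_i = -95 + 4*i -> [-95, -91, -87, -83, -79]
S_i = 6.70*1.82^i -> [6.7, 12.19, 22.19, 40.39, 73.51]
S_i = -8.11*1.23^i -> [-8.11, -9.98, -12.27, -15.09, -18.56]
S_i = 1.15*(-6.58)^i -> [1.15, -7.57, 49.79, -327.62, 2155.76]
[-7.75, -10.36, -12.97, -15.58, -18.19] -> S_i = -7.75 + -2.61*i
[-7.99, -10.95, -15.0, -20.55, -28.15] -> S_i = -7.99*1.37^i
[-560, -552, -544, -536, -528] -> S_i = -560 + 8*i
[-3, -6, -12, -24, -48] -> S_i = -3*2^i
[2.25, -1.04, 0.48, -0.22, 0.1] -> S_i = 2.25*(-0.46)^i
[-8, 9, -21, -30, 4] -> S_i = Random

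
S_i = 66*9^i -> [66, 594, 5346, 48114, 433026]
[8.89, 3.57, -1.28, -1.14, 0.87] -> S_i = Random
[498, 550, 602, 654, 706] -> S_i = 498 + 52*i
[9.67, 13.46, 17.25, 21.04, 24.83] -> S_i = 9.67 + 3.79*i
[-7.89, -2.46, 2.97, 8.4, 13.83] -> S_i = -7.89 + 5.43*i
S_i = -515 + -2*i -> [-515, -517, -519, -521, -523]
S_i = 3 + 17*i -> [3, 20, 37, 54, 71]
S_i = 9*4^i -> [9, 36, 144, 576, 2304]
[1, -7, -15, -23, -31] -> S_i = 1 + -8*i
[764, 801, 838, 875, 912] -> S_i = 764 + 37*i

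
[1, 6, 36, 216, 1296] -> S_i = 1*6^i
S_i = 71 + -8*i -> [71, 63, 55, 47, 39]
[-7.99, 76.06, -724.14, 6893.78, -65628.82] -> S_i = -7.99*(-9.52)^i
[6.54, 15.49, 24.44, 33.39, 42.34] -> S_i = 6.54 + 8.95*i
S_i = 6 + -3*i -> [6, 3, 0, -3, -6]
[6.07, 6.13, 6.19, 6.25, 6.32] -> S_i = 6.07*1.01^i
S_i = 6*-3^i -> [6, -18, 54, -162, 486]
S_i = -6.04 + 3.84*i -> [-6.04, -2.2, 1.64, 5.48, 9.32]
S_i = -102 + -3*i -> [-102, -105, -108, -111, -114]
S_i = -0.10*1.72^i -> [-0.1, -0.17, -0.3, -0.51, -0.88]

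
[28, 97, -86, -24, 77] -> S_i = Random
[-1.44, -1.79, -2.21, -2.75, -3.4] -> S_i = -1.44*1.24^i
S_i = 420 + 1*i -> [420, 421, 422, 423, 424]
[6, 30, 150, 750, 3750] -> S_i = 6*5^i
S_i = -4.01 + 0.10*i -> [-4.01, -3.91, -3.81, -3.71, -3.61]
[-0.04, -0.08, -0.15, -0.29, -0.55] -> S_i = -0.04*1.93^i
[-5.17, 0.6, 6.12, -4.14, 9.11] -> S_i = Random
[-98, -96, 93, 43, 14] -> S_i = Random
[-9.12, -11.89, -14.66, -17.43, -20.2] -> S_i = -9.12 + -2.77*i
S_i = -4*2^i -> [-4, -8, -16, -32, -64]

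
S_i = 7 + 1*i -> [7, 8, 9, 10, 11]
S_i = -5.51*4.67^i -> [-5.51, -25.73, -120.17, -561.18, -2620.71]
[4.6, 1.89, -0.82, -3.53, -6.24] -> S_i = 4.60 + -2.71*i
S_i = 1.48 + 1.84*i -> [1.48, 3.32, 5.16, 7.0, 8.84]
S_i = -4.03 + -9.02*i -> [-4.03, -13.05, -22.07, -31.09, -40.11]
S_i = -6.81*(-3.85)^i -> [-6.81, 26.22, -100.94, 388.62, -1496.2]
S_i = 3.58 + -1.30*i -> [3.58, 2.28, 0.98, -0.32, -1.62]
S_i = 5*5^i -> [5, 25, 125, 625, 3125]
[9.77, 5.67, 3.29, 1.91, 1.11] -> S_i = 9.77*0.58^i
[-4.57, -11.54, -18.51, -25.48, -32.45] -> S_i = -4.57 + -6.97*i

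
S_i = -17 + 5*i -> [-17, -12, -7, -2, 3]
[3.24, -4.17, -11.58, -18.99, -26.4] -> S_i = 3.24 + -7.41*i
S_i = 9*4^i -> [9, 36, 144, 576, 2304]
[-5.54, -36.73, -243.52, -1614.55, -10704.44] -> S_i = -5.54*6.63^i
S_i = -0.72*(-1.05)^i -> [-0.72, 0.76, -0.79, 0.83, -0.88]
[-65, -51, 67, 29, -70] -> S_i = Random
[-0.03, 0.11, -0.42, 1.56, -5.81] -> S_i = -0.03*(-3.73)^i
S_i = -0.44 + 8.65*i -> [-0.44, 8.21, 16.86, 25.51, 34.16]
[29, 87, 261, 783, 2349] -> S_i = 29*3^i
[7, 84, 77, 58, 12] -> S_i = Random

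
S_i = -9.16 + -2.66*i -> [-9.16, -11.82, -14.48, -17.14, -19.8]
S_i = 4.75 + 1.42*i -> [4.75, 6.17, 7.59, 9.01, 10.43]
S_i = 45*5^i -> [45, 225, 1125, 5625, 28125]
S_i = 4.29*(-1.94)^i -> [4.29, -8.32, 16.15, -31.32, 60.77]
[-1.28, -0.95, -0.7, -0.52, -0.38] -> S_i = -1.28*0.74^i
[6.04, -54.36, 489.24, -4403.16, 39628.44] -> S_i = 6.04*(-9.00)^i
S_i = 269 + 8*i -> [269, 277, 285, 293, 301]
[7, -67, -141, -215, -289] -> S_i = 7 + -74*i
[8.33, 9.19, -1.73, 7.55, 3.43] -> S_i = Random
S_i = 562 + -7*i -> [562, 555, 548, 541, 534]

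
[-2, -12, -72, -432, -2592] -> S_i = -2*6^i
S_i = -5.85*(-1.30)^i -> [-5.85, 7.6, -9.89, 12.85, -16.71]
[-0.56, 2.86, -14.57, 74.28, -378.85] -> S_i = -0.56*(-5.10)^i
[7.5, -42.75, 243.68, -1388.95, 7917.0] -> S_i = 7.50*(-5.70)^i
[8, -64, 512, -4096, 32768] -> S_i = 8*-8^i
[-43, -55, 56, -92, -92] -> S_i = Random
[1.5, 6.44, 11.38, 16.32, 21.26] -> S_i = 1.50 + 4.94*i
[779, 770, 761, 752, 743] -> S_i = 779 + -9*i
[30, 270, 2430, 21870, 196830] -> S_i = 30*9^i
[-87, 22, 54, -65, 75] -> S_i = Random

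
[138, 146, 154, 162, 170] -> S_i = 138 + 8*i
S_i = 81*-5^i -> [81, -405, 2025, -10125, 50625]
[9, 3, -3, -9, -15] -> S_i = 9 + -6*i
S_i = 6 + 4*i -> [6, 10, 14, 18, 22]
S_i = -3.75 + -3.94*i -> [-3.75, -7.69, -11.63, -15.57, -19.51]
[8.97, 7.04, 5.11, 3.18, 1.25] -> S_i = 8.97 + -1.93*i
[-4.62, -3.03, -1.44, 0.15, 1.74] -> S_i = -4.62 + 1.59*i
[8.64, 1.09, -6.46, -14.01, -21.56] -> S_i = 8.64 + -7.55*i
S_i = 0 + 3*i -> [0, 3, 6, 9, 12]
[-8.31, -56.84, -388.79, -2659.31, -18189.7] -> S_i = -8.31*6.84^i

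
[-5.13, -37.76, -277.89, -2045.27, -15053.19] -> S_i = -5.13*7.36^i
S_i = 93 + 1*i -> [93, 94, 95, 96, 97]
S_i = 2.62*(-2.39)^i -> [2.62, -6.26, 14.97, -35.77, 85.49]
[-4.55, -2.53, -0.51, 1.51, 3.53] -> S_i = -4.55 + 2.02*i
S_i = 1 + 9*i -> [1, 10, 19, 28, 37]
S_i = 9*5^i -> [9, 45, 225, 1125, 5625]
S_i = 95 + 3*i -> [95, 98, 101, 104, 107]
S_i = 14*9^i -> [14, 126, 1134, 10206, 91854]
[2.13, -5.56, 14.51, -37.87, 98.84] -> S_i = 2.13*(-2.61)^i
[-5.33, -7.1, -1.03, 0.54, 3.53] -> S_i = Random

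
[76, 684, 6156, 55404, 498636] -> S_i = 76*9^i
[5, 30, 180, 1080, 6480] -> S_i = 5*6^i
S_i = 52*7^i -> [52, 364, 2548, 17836, 124852]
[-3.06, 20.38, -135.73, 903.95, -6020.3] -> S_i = -3.06*(-6.66)^i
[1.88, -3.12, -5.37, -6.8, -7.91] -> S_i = Random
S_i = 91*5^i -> [91, 455, 2275, 11375, 56875]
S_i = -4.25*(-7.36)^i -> [-4.25, 31.28, -230.22, 1694.43, -12470.97]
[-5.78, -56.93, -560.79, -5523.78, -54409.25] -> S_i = -5.78*9.85^i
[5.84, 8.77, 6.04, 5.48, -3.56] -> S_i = Random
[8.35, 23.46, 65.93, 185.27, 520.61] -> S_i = 8.35*2.81^i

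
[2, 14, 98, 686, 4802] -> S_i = 2*7^i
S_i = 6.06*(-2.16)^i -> [6.06, -13.09, 28.27, -61.07, 131.91]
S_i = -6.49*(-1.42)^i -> [-6.49, 9.22, -13.09, 18.58, -26.39]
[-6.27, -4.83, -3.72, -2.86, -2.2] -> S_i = -6.27*0.77^i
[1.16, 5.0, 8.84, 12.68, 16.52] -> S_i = 1.16 + 3.84*i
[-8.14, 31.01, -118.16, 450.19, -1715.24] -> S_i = -8.14*(-3.81)^i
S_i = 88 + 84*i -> [88, 172, 256, 340, 424]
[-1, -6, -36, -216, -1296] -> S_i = -1*6^i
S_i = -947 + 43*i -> [-947, -904, -861, -818, -775]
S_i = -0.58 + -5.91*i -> [-0.58, -6.49, -12.4, -18.31, -24.22]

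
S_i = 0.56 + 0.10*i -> [0.56, 0.66, 0.76, 0.86, 0.96]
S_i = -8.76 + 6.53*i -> [-8.76, -2.23, 4.3, 10.83, 17.36]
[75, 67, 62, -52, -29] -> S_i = Random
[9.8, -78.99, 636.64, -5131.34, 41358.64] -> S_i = 9.80*(-8.06)^i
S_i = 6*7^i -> [6, 42, 294, 2058, 14406]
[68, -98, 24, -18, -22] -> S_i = Random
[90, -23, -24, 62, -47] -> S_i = Random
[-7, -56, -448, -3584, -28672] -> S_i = -7*8^i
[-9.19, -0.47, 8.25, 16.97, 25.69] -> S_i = -9.19 + 8.72*i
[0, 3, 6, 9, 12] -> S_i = 0 + 3*i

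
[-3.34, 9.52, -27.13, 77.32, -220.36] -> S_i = -3.34*(-2.85)^i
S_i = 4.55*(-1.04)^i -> [4.55, -4.73, 4.92, -5.12, 5.32]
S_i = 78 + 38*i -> [78, 116, 154, 192, 230]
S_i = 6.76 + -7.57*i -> [6.76, -0.81, -8.38, -15.95, -23.52]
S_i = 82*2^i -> [82, 164, 328, 656, 1312]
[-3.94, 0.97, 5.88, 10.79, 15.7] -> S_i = -3.94 + 4.91*i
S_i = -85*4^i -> [-85, -340, -1360, -5440, -21760]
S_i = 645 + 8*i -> [645, 653, 661, 669, 677]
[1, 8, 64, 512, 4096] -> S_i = 1*8^i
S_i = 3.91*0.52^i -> [3.91, 2.03, 1.06, 0.55, 0.29]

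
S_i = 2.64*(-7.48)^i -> [2.64, -19.75, 147.71, -1104.86, 8264.38]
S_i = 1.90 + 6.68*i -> [1.9, 8.58, 15.26, 21.94, 28.62]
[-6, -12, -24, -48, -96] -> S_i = -6*2^i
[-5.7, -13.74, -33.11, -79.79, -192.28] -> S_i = -5.70*2.41^i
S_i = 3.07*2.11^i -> [3.07, 6.48, 13.67, 28.84, 60.85]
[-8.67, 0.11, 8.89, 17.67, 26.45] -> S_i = -8.67 + 8.78*i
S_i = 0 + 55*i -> [0, 55, 110, 165, 220]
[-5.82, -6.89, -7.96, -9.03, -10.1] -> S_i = -5.82 + -1.07*i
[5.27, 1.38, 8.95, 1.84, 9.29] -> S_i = Random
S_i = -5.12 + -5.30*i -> [-5.12, -10.42, -15.72, -21.02, -26.32]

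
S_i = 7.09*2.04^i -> [7.09, 14.46, 29.51, 60.19, 122.79]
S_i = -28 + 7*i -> [-28, -21, -14, -7, 0]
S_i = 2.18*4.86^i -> [2.18, 10.59, 51.49, 250.24, 1216.19]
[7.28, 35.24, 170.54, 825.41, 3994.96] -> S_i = 7.28*4.84^i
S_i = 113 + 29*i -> [113, 142, 171, 200, 229]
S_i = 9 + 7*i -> [9, 16, 23, 30, 37]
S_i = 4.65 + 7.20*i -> [4.65, 11.85, 19.05, 26.25, 33.45]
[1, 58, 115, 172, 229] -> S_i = 1 + 57*i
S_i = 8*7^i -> [8, 56, 392, 2744, 19208]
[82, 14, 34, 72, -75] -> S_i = Random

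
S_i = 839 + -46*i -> [839, 793, 747, 701, 655]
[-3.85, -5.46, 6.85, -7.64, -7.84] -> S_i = Random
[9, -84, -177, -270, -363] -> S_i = 9 + -93*i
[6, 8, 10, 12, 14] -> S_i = 6 + 2*i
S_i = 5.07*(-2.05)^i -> [5.07, -10.39, 21.31, -43.68, 89.54]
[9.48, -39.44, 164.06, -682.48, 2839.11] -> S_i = 9.48*(-4.16)^i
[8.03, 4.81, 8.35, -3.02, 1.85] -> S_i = Random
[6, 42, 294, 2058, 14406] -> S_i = 6*7^i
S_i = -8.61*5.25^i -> [-8.61, -45.2, -237.31, -1245.89, -6540.94]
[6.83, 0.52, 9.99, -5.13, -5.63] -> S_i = Random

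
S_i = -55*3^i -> [-55, -165, -495, -1485, -4455]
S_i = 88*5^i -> [88, 440, 2200, 11000, 55000]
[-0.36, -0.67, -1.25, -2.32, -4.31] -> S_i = -0.36*1.86^i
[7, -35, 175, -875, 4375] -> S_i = 7*-5^i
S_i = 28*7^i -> [28, 196, 1372, 9604, 67228]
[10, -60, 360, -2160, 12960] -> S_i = 10*-6^i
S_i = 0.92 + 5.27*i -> [0.92, 6.19, 11.46, 16.73, 22.0]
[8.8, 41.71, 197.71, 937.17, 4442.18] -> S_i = 8.80*4.74^i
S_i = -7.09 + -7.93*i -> [-7.09, -15.02, -22.95, -30.88, -38.81]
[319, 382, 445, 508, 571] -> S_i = 319 + 63*i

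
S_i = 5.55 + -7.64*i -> [5.55, -2.09, -9.73, -17.37, -25.01]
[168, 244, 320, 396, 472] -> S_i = 168 + 76*i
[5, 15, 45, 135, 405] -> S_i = 5*3^i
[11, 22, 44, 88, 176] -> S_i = 11*2^i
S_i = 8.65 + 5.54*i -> [8.65, 14.19, 19.73, 25.27, 30.81]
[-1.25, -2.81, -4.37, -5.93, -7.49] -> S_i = -1.25 + -1.56*i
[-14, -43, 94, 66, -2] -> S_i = Random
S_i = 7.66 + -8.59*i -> [7.66, -0.93, -9.52, -18.11, -26.7]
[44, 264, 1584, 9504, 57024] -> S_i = 44*6^i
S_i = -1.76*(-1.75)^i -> [-1.76, 3.08, -5.39, 9.43, -16.51]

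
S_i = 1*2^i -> [1, 2, 4, 8, 16]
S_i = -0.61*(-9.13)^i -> [-0.61, 5.57, -50.85, 464.24, -4238.51]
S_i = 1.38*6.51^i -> [1.38, 8.98, 58.48, 380.73, 2478.58]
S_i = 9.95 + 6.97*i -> [9.95, 16.92, 23.89, 30.86, 37.83]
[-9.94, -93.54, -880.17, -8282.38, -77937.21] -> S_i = -9.94*9.41^i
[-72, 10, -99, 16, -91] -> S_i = Random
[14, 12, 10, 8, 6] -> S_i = 14 + -2*i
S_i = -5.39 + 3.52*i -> [-5.39, -1.87, 1.65, 5.17, 8.69]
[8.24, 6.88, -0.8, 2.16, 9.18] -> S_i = Random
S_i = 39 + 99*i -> [39, 138, 237, 336, 435]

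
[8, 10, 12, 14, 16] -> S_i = 8 + 2*i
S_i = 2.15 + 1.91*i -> [2.15, 4.06, 5.97, 7.88, 9.79]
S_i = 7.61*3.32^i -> [7.61, 25.27, 83.88, 278.48, 924.56]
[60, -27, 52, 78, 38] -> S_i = Random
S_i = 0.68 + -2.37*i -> [0.68, -1.69, -4.06, -6.43, -8.8]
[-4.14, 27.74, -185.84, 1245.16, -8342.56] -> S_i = -4.14*(-6.70)^i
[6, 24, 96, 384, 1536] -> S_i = 6*4^i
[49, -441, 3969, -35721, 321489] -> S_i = 49*-9^i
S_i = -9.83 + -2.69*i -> [-9.83, -12.52, -15.21, -17.9, -20.59]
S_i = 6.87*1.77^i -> [6.87, 12.16, 21.52, 38.1, 67.43]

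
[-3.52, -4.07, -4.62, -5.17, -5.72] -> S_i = -3.52 + -0.55*i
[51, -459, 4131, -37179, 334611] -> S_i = 51*-9^i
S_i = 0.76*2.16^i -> [0.76, 1.64, 3.55, 7.66, 16.54]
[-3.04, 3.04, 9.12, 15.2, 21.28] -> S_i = -3.04 + 6.08*i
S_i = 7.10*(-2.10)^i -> [7.1, -14.91, 31.31, -65.75, 138.08]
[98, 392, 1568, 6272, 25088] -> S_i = 98*4^i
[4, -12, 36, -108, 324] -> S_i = 4*-3^i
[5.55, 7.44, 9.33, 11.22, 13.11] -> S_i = 5.55 + 1.89*i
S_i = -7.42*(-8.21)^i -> [-7.42, 60.92, -500.14, 4106.14, -33711.38]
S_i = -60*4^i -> [-60, -240, -960, -3840, -15360]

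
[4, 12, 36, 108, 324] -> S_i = 4*3^i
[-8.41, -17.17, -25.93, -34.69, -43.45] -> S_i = -8.41 + -8.76*i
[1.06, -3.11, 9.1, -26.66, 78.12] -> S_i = 1.06*(-2.93)^i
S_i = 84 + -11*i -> [84, 73, 62, 51, 40]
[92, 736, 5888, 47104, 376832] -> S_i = 92*8^i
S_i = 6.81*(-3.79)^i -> [6.81, -25.81, 97.82, -370.74, 1405.09]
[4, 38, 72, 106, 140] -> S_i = 4 + 34*i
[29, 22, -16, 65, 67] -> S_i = Random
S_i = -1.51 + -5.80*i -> [-1.51, -7.31, -13.11, -18.91, -24.71]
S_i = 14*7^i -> [14, 98, 686, 4802, 33614]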